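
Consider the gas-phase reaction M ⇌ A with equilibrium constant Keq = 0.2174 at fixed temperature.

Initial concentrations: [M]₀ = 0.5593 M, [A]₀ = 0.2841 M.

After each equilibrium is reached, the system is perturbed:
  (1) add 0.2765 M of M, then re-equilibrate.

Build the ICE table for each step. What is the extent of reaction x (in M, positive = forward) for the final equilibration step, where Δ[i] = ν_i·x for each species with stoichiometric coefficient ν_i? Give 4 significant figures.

Q₀ = 0.508 vs Keq = 0.2174 ⇒ Q>K, reverse
Step 1:
                  M         A
  Initial    0.5593    0.2841
  Change     0.1335   -0.1335
  Equil      0.6928    0.1506
  solve Keq expr → x = -0.1335; check Q = 0.2174
Then add 0.2765 M of M.
Step 2:
                  M         A
  Initial    0.9693    0.1506
  Change   -0.04938   0.04938
  Equil      0.9199       0.2
  solve Keq expr → x = 0.04938; check Q = 0.2174

x = 0.04938 M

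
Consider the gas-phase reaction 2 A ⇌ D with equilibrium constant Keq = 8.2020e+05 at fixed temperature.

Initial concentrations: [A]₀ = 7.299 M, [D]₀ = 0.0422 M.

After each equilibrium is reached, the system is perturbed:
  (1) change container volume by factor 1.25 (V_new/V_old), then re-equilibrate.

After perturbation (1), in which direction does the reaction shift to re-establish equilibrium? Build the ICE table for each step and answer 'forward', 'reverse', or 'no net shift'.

Direction: reverse

Q₀ = 7.9211e-04 vs Keq = 8.2020e+05 ⇒ Q<K, forward
Step 1:
                  A         D
  Initial     7.299    0.0422
  Change     -7.297     3.648
  Equil    0.002121     3.691
  solve Keq expr → x = 3.648; check Q = 8.2020e+05
Then change container volume by factor 1.25 (V_new/V_old).
Step 2:
                  A         D
  Initial  0.001697     2.953
  Change  2.0027e-04 -1.0014e-04
  Equil    0.001897     2.952
  solve Keq expr → x = -1.0014e-04; check Q = 8.2020e+05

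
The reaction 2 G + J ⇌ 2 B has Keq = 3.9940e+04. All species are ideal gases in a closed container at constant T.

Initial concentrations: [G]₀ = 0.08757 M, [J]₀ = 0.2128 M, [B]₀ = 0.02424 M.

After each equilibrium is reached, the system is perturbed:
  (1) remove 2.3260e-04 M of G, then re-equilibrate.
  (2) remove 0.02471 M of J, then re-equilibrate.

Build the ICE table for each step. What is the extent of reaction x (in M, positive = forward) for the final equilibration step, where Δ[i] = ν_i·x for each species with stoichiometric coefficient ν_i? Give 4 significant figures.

x = -5.3912e-05 M

Q₀ = 0.3601 vs Keq = 3.9940e+04 ⇒ Q<K, forward
Step 1:
                  G         J         B
  Initial   0.08757    0.2128   0.02424
  Change   -0.08623  -0.04311   0.08623
  Equil    0.001342    0.1697    0.1105
  solve Keq expr → x = 0.04311; check Q = 3.9940e+04
Then remove 2.3260e-04 M of G.
Step 2:
                  G         J         B
  Initial  0.001109    0.1697    0.1105
  Change  2.2936e-04 1.1468e-04 -2.2936e-04
  Equil    0.001339    0.1698    0.1102
  solve Keq expr → x = -1.1468e-04; check Q = 3.9940e+04
Then remove 0.02471 M of J.
Step 3:
                  G         J         B
  Initial  0.001339    0.1451    0.1102
  Change  1.0782e-04 5.3912e-05 -1.0782e-04
  Equil    0.001446    0.1451    0.1101
  solve Keq expr → x = -5.3912e-05; check Q = 3.9940e+04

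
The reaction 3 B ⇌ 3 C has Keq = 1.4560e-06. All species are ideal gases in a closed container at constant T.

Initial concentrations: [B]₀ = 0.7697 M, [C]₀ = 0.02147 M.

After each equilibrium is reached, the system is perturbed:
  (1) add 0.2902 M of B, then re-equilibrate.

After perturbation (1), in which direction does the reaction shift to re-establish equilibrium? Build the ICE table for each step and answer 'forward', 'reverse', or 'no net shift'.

Direction: forward

Q₀ = 2.1704e-05 vs Keq = 1.4560e-06 ⇒ Q>K, reverse
Step 1:
                  B         C
  I          0.7697   0.02147
  C          0.0126   -0.0126
  E          0.7823  0.008867
  solve Keq expr → x = -0.004201; check Q = 1.4560e-06
Then add 0.2902 M of B.
Step 2:
                  B         C
  I           1.073  0.008867
  C       -0.003252  0.003252
  E           1.069   0.01212
  solve Keq expr → x = 0.001084; check Q = 1.4560e-06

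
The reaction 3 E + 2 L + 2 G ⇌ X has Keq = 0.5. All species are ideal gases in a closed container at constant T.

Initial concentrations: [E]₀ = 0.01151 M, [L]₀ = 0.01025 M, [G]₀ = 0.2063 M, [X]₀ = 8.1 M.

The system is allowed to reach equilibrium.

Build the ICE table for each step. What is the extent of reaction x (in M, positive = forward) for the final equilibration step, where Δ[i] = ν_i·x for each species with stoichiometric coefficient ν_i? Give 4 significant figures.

x = -0.5879 M

Q₀ = 1.1880e+12 vs Keq = 0.5 ⇒ Q>K, reverse
Step 1:
                   E          L          G          X
  Initial    0.01151    0.01025     0.2063        8.1
  Change       1.764      1.176      1.176    -0.5879
  Equil        1.775      1.186      1.382      7.512
  solve Keq expr → x = -0.5879; check Q = 0.5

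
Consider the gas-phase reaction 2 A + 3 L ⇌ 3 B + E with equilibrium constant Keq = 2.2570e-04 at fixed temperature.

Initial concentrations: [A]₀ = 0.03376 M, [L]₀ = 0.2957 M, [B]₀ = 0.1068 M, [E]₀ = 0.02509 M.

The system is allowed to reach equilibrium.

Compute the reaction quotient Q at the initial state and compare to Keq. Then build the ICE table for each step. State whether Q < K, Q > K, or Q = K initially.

Q₀ = 1.037 vs Keq = 2.2570e-04 ⇒ Q>K, reverse
Step 1:
                  A         L         B         E
  I         0.03376    0.2957    0.1068   0.02509
  C         0.04711   0.07066  -0.07066  -0.02355
  E         0.08087    0.3664   0.03614  0.001537
  solve Keq expr → x = -0.02355; check Q = 2.2570e-04

Q₀ = 1.037; Q > K (proceeds reverse)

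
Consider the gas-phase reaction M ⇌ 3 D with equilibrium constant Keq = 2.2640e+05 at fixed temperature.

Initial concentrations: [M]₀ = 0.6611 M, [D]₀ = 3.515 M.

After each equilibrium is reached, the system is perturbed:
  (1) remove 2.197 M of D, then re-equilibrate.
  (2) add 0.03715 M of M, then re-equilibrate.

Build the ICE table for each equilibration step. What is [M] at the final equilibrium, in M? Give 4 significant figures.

Q₀ = 65.69 vs Keq = 2.2640e+05 ⇒ Q<K, forward
Step 1:
                    M           D
  Initial      0.6611       3.515
  Change      -0.6604       1.981
  Equil    7.3331e-04       5.496
  solve Keq expr → x = 0.6604; check Q = 2.2640e+05
Then remove 2.197 M of D.
Step 2:
                    M           D
  Initial  7.3331e-04       3.299
  Change  -5.7446e-04    0.001723
  Equil    1.5885e-04       3.301
  solve Keq expr → x = 5.7446e-04; check Q = 2.2640e+05
Then add 0.03715 M of M.
Step 3:
                    M           D
  Initial     0.03731       3.301
  Change     -0.03713      0.1114
  Equil    1.7548e-04       3.412
  solve Keq expr → x = 0.03713; check Q = 2.2640e+05

[M]_eq = 1.7548e-04 M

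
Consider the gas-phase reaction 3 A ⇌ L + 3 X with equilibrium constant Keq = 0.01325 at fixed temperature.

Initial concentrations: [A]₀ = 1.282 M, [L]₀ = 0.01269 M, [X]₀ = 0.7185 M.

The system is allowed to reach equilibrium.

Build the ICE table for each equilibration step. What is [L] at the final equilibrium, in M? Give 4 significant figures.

Q₀ = 0.002234 vs Keq = 0.01325 ⇒ Q<K, forward
Step 1:
                  A         L         X
  init        1.282   0.01269    0.7185
  Δ        -0.08962   0.02987   0.08962
  eq          1.192   0.04256    0.8081
  solve Keq expr → x = 0.02987; check Q = 0.01325

[L]_eq = 0.04256 M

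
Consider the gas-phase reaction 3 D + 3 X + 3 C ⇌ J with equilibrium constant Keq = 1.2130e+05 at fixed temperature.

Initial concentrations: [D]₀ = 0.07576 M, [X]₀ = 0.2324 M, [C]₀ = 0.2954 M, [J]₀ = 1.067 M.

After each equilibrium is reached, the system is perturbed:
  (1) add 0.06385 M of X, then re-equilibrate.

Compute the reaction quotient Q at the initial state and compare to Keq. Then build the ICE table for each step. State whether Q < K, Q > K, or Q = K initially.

Q₀ = 7.5841e+06 vs Keq = 1.2130e+05 ⇒ Q>K, reverse
Step 1:
                  D         X         C         J
  I         0.07576    0.2324    0.2954     1.067
  C         0.08939   0.08939   0.08939   -0.0298
  E          0.1651    0.3218    0.3848     1.037
  solve Keq expr → x = -0.0298; check Q = 1.2130e+05
Then add 0.06385 M of X.
Step 2:
                  D         X         C         J
  I          0.1651    0.3856    0.3848     1.037
  C        -0.01539  -0.01539  -0.01539   0.00513
  E          0.1498    0.3702    0.3694     1.042
  solve Keq expr → x = 0.00513; check Q = 1.2130e+05

Q₀ = 7.5841e+06; Q > K (proceeds reverse)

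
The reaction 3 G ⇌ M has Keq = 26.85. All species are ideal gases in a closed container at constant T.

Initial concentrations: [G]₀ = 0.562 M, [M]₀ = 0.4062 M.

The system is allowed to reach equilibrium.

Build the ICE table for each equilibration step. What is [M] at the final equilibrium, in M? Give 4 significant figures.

Q₀ = 2.288 vs Keq = 26.85 ⇒ Q<K, forward
Step 1:
                   G          M
  I            0.562     0.4062
  C          -0.2961    0.09869
  E           0.2659     0.5049
  solve Keq expr → x = 0.09869; check Q = 26.85

[M]_eq = 0.5049 M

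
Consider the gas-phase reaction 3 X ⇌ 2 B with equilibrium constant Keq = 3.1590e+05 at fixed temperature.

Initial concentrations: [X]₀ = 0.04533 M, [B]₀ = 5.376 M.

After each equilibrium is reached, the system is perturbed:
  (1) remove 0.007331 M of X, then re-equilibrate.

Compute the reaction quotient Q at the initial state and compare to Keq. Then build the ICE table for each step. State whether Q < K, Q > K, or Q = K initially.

Q₀ = 3.1029e+05; Q < K (proceeds forward)

Q₀ = 3.1029e+05 vs Keq = 3.1590e+05 ⇒ Q<K, forward
Step 1:
                    X           B
  init        0.04533       5.376
  Δ       -2.6916e-04  1.7944e-04
  eq          0.04506       5.376
  solve Keq expr → x = 8.9720e-05; check Q = 3.1590e+05
Then remove 0.007331 M of X.
Step 2:
                    X           B
  init        0.03773       5.376
  Δ          0.007304   -0.004869
  eq          0.04503       5.371
  solve Keq expr → x = -0.002435; check Q = 3.1590e+05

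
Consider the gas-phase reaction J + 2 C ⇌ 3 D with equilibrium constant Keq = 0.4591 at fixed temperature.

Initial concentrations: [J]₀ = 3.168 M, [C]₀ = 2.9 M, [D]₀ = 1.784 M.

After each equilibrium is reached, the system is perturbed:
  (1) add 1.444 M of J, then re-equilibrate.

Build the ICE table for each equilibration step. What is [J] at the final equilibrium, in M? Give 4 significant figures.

Q₀ = 0.2131 vs Keq = 0.4591 ⇒ Q<K, forward
Step 1:
                  J         C         D
  init        3.168       2.9     1.784
  Δ         -0.1208   -0.2415    0.3623
  eq          3.047     2.658     2.146
  solve Keq expr → x = 0.1208; check Q = 0.4591
Then add 1.444 M of J.
Step 2:
                  J         C         D
  init        4.491     2.658     2.146
  Δ        -0.06715   -0.1343    0.2015
  eq          4.424     2.524     2.348
  solve Keq expr → x = 0.06715; check Q = 0.4591

[J]_eq = 4.424 M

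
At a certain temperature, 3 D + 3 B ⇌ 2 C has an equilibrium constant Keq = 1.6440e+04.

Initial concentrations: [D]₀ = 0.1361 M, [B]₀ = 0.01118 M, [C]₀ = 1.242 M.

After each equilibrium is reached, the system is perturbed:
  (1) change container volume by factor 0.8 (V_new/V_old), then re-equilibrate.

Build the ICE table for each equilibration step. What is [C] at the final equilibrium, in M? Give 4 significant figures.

[C]_eq = 1.455 M

Q₀ = 4.3787e+08 vs Keq = 1.6440e+04 ⇒ Q>K, reverse
Step 1:
                    D           B           C
  init         0.1361     0.01118       1.242
  Δ            0.1431      0.1431    -0.09541
  eq           0.2792      0.1543       1.147
  solve Keq expr → x = -0.04771; check Q = 1.6440e+04
Then change container volume by factor 0.8 (V_new/V_old).
Step 2:
                    D           B           C
  init          0.349      0.1929       1.433
  Δ          -0.03304    -0.03304     0.02203
  eq            0.316      0.1598       1.455
  solve Keq expr → x = 0.01101; check Q = 1.6440e+04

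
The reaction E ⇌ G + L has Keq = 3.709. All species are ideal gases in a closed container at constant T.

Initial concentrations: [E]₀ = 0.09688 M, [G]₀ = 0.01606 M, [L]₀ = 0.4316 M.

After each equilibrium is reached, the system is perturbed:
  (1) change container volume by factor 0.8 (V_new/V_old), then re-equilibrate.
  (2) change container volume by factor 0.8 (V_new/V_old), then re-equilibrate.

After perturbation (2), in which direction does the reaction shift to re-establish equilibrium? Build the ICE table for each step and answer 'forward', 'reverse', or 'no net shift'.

Q₀ = 0.07155 vs Keq = 3.709 ⇒ Q<K, forward
Step 1:
                  E         G         L
  I         0.09688   0.01606    0.4316
  C        -0.08312   0.08312   0.08312
  E         0.01376   0.09918    0.5147
  solve Keq expr → x = 0.08312; check Q = 3.709
Then change container volume by factor 0.8 (V_new/V_old).
Step 2:
                  E         G         L
  I          0.0172     0.124    0.6434
  C        0.003567 -0.003567 -0.003567
  E         0.02077    0.1204    0.6398
  solve Keq expr → x = -0.003567; check Q = 3.709
Then change container volume by factor 0.8 (V_new/V_old).
Step 3:
                  E         G         L
  I         0.02596    0.1505    0.7998
  C        0.005173 -0.005173 -0.005173
  E         0.03114    0.1453    0.7946
  solve Keq expr → x = -0.005173; check Q = 3.709

Direction: reverse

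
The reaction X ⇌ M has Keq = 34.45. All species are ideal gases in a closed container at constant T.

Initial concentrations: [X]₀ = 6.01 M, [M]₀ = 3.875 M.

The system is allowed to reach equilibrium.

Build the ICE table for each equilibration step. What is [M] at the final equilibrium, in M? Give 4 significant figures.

Q₀ = 0.6448 vs Keq = 34.45 ⇒ Q<K, forward
Step 1:
                    X           M
  Initial        6.01       3.875
  Change       -5.731       5.731
  Equil        0.2788       9.606
  solve Keq expr → x = 5.731; check Q = 34.45

[M]_eq = 9.606 M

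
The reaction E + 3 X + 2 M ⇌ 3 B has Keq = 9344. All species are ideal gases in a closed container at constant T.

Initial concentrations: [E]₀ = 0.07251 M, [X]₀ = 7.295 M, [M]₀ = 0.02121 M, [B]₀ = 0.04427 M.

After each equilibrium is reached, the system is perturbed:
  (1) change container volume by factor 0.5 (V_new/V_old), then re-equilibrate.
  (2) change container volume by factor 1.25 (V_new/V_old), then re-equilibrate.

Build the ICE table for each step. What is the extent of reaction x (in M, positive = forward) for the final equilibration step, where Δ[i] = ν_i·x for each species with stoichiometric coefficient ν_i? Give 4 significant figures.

Q₀ = 0.006851 vs Keq = 9344 ⇒ Q<K, forward
Step 1:
                  E         X         M         B
  Initial   0.07251     7.295   0.02121   0.04427
  Change   -0.01058  -0.03175  -0.02117   0.03175
  Equil     0.06193     7.263 4.4512e-05   0.07602
  solve Keq expr → x = 0.01058; check Q = 9344
Then change container volume by factor 0.5 (V_new/V_old).
Step 2:
                  E         X         M         B
  Initial    0.1239     14.53 8.9023e-05     0.152
  Change  -2.8759e-05 -8.6277e-05 -5.7518e-05 8.6277e-05
  Equil      0.1238     14.53 3.1505e-05    0.1521
  solve Keq expr → x = 2.8759e-05; check Q = 9344
Then change container volume by factor 1.25 (V_new/V_old).
Step 3:
                  E         X         M         B
  Initial   0.09906     11.62 2.5204e-05    0.1217
  Change  5.0061e-06 1.5018e-05 1.0012e-05 -1.5018e-05
  Equil     0.09907     11.62 3.5216e-05    0.1217
  solve Keq expr → x = -5.0061e-06; check Q = 9344

x = -5.0061e-06 M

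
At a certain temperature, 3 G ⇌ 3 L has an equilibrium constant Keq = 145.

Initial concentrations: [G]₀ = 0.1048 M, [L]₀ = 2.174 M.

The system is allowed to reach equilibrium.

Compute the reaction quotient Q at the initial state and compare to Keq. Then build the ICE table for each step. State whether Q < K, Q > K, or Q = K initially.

Q₀ = 8927; Q > K (proceeds reverse)

Q₀ = 8927 vs Keq = 145 ⇒ Q>K, reverse
Step 1:
                   G          L
  init        0.1048      2.174
  Δ           0.2596    -0.2596
  eq          0.3644      1.914
  solve Keq expr → x = -0.08653; check Q = 145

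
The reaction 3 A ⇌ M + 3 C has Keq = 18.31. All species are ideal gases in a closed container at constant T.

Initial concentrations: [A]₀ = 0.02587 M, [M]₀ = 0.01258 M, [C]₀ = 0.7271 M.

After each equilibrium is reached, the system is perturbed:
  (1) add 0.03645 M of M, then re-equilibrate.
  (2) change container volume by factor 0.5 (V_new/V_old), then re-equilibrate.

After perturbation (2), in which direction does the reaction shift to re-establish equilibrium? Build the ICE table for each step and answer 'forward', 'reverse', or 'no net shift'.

Q₀ = 279.3 vs Keq = 18.31 ⇒ Q>K, reverse
Step 1:
                    A           M           C
  Initial     0.02587     0.01258      0.7271
  Change      0.02132   -0.007107    -0.02132
  Equil       0.04719    0.005473      0.7058
  solve Keq expr → x = -0.007107; check Q = 18.31
Then add 0.03645 M of M.
Step 2:
                    A           M           C
  Initial     0.04719     0.04192      0.7058
  Change      0.03295    -0.01098    -0.03295
  Equil       0.08014     0.03094      0.6728
  solve Keq expr → x = -0.01098; check Q = 18.31
Then change container volume by factor 0.5 (V_new/V_old).
Step 3:
                    A           M           C
  Initial      0.1603     0.06188       1.346
  Change      0.02733    -0.00911    -0.02733
  Equil        0.1876     0.05277       1.318
  solve Keq expr → x = -0.00911; check Q = 18.31

Direction: reverse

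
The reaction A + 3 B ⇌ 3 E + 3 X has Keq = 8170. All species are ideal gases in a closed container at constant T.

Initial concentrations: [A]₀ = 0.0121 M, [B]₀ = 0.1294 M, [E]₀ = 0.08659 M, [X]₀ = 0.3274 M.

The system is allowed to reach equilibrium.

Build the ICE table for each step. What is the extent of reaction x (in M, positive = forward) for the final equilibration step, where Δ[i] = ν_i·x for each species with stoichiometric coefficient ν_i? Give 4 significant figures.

Q₀ = 0.8691 vs Keq = 8170 ⇒ Q<K, forward
Step 1:
                  A         B         E         X
  I          0.0121    0.1294   0.08659    0.3274
  C        -0.01209  -0.03626   0.03626   0.03626
  E       1.3507e-05   0.09314    0.1228    0.3637
  solve Keq expr → x = 0.01209; check Q = 8170

x = 0.01209 M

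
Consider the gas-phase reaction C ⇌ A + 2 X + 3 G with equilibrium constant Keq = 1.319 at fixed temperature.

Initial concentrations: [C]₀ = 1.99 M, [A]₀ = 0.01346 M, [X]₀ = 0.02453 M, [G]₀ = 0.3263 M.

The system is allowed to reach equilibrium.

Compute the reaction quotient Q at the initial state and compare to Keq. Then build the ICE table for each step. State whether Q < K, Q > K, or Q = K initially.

Q₀ = 1.4140e-07 vs Keq = 1.319 ⇒ Q<K, forward
Step 1:
                  C         A         X         G
  init         1.99   0.01346   0.02453    0.3263
  Δ         -0.4568    0.4568    0.9137      1.37
  eq          1.533    0.4703    0.9382     1.697
  solve Keq expr → x = 0.4568; check Q = 1.319

Q₀ = 1.4140e-07; Q < K (proceeds forward)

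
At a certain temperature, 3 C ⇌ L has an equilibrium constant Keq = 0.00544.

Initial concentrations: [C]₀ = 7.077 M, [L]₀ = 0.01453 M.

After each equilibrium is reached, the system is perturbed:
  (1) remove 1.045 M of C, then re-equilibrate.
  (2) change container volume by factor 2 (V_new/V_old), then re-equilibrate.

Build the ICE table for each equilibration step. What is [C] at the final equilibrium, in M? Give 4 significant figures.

[C]_eq = 2.712 M

Q₀ = 4.0994e-05 vs Keq = 0.00544 ⇒ Q<K, forward
Step 1:
                   C          L
  I            7.077    0.01453
  C           -2.041     0.6803
  E            5.036     0.6948
  solve Keq expr → x = 0.6803; check Q = 0.00544
Then remove 1.045 M of C.
Step 2:
                   C          L
  I            3.991     0.6948
  C           0.5531    -0.1844
  E            4.544     0.5105
  solve Keq expr → x = -0.1844; check Q = 0.00544
Then change container volume by factor 2 (V_new/V_old).
Step 3:
                   C          L
  I            2.272     0.2552
  C           0.4401    -0.1467
  E            2.712     0.1085
  solve Keq expr → x = -0.1467; check Q = 0.00544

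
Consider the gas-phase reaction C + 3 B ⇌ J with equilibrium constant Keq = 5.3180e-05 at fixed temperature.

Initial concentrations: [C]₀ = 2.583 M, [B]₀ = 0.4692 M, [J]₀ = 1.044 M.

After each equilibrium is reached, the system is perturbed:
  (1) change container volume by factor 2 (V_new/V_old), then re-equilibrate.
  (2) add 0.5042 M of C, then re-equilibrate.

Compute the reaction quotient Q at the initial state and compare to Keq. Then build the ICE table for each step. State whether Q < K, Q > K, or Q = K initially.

Q₀ = 3.913 vs Keq = 5.3180e-05 ⇒ Q>K, reverse
Step 1:
                    C           B           J
  Initial       2.583      0.4692       1.044
  Change        1.035       3.106      -1.035
  Equil         3.618       3.575     0.00879
  solve Keq expr → x = -1.035; check Q = 5.3180e-05
Then change container volume by factor 2 (V_new/V_old).
Step 2:
                    C           B           J
  Initial       1.809       1.787    0.004395
  Change     0.003834      0.0115   -0.003834
  Equil         1.813       1.799  5.6126e-04
  solve Keq expr → x = -0.003834; check Q = 5.3180e-05
Then add 0.5042 M of C.
Step 3:
                    C           B           J
  Initial       2.317       1.799  5.6126e-04
  Change  -1.5549e-04 -4.6646e-04  1.5549e-04
  Equil         2.317       1.798  7.1675e-04
  solve Keq expr → x = 1.5549e-04; check Q = 5.3180e-05

Q₀ = 3.913; Q > K (proceeds reverse)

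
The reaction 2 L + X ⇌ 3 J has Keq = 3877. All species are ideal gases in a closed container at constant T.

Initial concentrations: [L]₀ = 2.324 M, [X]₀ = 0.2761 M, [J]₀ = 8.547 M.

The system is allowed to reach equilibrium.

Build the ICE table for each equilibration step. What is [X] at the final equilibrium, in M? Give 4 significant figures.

Q₀ = 418.7 vs Keq = 3877 ⇒ Q<K, forward
Step 1:
                  L         X         J
  init        2.324    0.2761     8.547
  Δ          -0.439   -0.2195    0.6584
  eq          1.885   0.05662     9.205
  solve Keq expr → x = 0.2195; check Q = 3877

[X]_eq = 0.05662 M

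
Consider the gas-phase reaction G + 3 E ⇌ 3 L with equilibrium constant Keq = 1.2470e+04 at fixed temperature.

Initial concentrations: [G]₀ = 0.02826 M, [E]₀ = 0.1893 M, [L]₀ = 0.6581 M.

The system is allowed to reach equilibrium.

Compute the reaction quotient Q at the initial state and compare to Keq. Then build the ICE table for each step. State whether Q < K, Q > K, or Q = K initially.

Q₀ = 1487; Q < K (proceeds forward)

Q₀ = 1487 vs Keq = 1.2470e+04 ⇒ Q<K, forward
Step 1:
                    G           E           L
  I           0.02826      0.1893      0.6581
  C          -0.01724    -0.05173     0.05173
  E           0.01102      0.1376      0.7098
  solve Keq expr → x = 0.01724; check Q = 1.2470e+04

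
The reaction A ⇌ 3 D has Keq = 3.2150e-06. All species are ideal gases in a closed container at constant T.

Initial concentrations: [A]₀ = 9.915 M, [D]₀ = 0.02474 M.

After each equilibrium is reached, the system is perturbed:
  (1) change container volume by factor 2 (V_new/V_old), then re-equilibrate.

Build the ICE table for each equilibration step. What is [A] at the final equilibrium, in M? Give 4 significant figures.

Q₀ = 1.5272e-06 vs Keq = 3.2150e-06 ⇒ Q<K, forward
Step 1:
                  A         D
  I           9.915   0.02474
  C       -0.002322  0.006965
  E           9.913    0.0317
  solve Keq expr → x = 0.002322; check Q = 3.2150e-06
Then change container volume by factor 2 (V_new/V_old).
Step 2:
                  A         D
  I           4.956   0.01585
  C       -0.003102  0.009306
  E           4.953   0.02516
  solve Keq expr → x = 0.003102; check Q = 3.2150e-06

[A]_eq = 4.953 M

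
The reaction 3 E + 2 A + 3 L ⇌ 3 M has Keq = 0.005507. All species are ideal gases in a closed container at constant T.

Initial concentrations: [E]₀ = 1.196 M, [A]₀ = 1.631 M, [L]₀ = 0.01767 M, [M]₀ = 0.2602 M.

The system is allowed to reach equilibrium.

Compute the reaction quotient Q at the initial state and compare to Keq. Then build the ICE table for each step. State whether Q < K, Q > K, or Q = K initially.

Q₀ = 701.6; Q > K (proceeds reverse)

Q₀ = 701.6 vs Keq = 0.005507 ⇒ Q>K, reverse
Step 1:
                  E         A         L         M
  I           1.196     1.631   0.01767    0.2602
  C          0.1873    0.1249    0.1873   -0.1873
  E           1.383     1.756     0.205   0.07288
  solve Keq expr → x = -0.06244; check Q = 0.005507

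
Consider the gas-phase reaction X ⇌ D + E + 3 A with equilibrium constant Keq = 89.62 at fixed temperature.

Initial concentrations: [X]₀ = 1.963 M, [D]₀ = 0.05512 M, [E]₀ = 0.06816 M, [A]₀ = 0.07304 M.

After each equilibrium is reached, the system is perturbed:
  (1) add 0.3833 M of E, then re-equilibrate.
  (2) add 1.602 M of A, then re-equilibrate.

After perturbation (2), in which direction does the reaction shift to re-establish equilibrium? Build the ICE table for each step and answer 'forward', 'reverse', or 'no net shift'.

Direction: reverse

Q₀ = 7.4576e-07 vs Keq = 89.62 ⇒ Q<K, forward
Step 1:
                   X          D          E          A
  Initial      1.963    0.05512    0.06816    0.07304
  Change      -1.173      1.173      1.173       3.52
  Equil       0.7896      1.229      1.242      3.593
  solve Keq expr → x = 1.173; check Q = 89.62
Then add 0.3833 M of E.
Step 2:
                   X          D          E          A
  Initial     0.7896      1.229      1.625      3.593
  Change     0.05131   -0.05131   -0.05131    -0.1539
  Equil       0.8409      1.177      1.574      3.439
  solve Keq expr → x = -0.05131; check Q = 89.62
Then add 1.602 M of A.
Step 3:
                   X          D          E          A
  Initial     0.8409      1.177      1.574      5.041
  Change      0.2483    -0.2483    -0.2483     -0.745
  Equil        1.089     0.9289      1.325      4.296
  solve Keq expr → x = -0.2483; check Q = 89.62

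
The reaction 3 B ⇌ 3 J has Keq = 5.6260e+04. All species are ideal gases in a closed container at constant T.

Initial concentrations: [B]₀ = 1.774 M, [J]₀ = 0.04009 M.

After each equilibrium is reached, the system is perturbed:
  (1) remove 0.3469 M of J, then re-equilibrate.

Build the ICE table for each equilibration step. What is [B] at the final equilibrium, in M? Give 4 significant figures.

[B]_eq = 0.03732 M

Q₀ = 1.1541e-05 vs Keq = 5.6260e+04 ⇒ Q<K, forward
Step 1:
                   B          J
  Initial      1.774    0.04009
  Change      -1.728      1.728
  Equil      0.04614      1.768
  solve Keq expr → x = 0.576; check Q = 5.6260e+04
Then remove 0.3469 M of J.
Step 2:
                   B          J
  Initial    0.04614      1.421
  Change   -0.008823   0.008823
  Equil      0.03732       1.43
  solve Keq expr → x = 0.002941; check Q = 5.6260e+04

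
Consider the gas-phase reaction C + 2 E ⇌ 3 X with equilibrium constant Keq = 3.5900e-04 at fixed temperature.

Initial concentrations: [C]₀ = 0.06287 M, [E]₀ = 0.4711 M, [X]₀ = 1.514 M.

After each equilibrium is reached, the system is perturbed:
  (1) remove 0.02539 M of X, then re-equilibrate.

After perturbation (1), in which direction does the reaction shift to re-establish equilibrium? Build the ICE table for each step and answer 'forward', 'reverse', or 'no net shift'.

Direction: forward

Q₀ = 248.7 vs Keq = 3.5900e-04 ⇒ Q>K, reverse
Step 1:
                   C          E          X
  init       0.06287     0.4711      1.514
  Δ           0.4801     0.9602      -1.44
  eq           0.543      1.431    0.07364
  solve Keq expr → x = -0.4801; check Q = 3.5900e-04
Then remove 0.02539 M of X.
Step 2:
                   C          E          X
  init         0.543      1.431    0.04825
  Δ        -0.008154   -0.01631    0.02446
  eq          0.5348      1.415    0.07271
  solve Keq expr → x = 0.008154; check Q = 3.5900e-04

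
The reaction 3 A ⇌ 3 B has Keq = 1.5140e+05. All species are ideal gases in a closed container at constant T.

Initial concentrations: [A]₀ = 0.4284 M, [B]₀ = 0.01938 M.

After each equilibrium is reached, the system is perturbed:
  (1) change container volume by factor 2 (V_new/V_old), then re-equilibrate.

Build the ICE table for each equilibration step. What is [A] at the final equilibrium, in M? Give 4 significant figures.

[A]_eq = 0.004123 M

Q₀ = 9.2579e-05 vs Keq = 1.5140e+05 ⇒ Q<K, forward
Step 1:
                   A          B
  I           0.4284    0.01938
  C          -0.4202     0.4202
  E         0.008247     0.4395
  solve Keq expr → x = 0.1401; check Q = 1.5140e+05
Then change container volume by factor 2 (V_new/V_old).
Step 2:
                   A          B
  I         0.004123     0.2198
  C                0          0
  E         0.004123     0.2198
  solve Keq expr → x = 0; check Q = 1.5140e+05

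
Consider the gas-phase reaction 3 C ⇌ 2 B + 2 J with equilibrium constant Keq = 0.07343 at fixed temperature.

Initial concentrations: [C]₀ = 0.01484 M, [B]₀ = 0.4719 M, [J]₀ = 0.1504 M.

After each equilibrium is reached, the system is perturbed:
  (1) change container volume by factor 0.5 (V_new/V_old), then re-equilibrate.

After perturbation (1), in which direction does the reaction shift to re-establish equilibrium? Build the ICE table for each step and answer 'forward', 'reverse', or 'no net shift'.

Direction: reverse

Q₀ = 1541 vs Keq = 0.07343 ⇒ Q>K, reverse
Step 1:
                   C          B          J
  I          0.01484     0.4719     0.1504
  C           0.1514    -0.1009    -0.1009
  E           0.1662      0.371    0.04949
  solve Keq expr → x = -0.05045; check Q = 0.07343
Then change container volume by factor 0.5 (V_new/V_old).
Step 2:
                   C          B          J
  I           0.3324      0.742    0.09898
  C          0.02731   -0.01821   -0.01821
  E           0.3597     0.7238    0.08077
  solve Keq expr → x = -0.009104; check Q = 0.07343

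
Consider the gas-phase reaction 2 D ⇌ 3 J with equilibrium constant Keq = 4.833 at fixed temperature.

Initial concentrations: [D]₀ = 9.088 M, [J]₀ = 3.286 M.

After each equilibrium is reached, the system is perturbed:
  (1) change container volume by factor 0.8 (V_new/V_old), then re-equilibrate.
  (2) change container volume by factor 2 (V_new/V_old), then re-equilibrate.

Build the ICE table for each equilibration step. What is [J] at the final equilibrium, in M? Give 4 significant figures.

Q₀ = 0.4296 vs Keq = 4.833 ⇒ Q<K, forward
Step 1:
                   D          J
  init         9.088      3.286
  Δ           -1.977      2.966
  eq           7.111      6.252
  solve Keq expr → x = 0.9886; check Q = 4.833
Then change container volume by factor 0.8 (V_new/V_old).
Step 2:
                   D          J
  init         8.888      7.815
  Δ           0.2744    -0.4116
  eq           9.163      7.403
  solve Keq expr → x = -0.1372; check Q = 4.833
Then change container volume by factor 2 (V_new/V_old).
Step 3:
                   D          J
  init         4.581      3.702
  Δ          -0.4393      0.659
  eq           4.142      4.361
  solve Keq expr → x = 0.2197; check Q = 4.833

[J]_eq = 4.361 M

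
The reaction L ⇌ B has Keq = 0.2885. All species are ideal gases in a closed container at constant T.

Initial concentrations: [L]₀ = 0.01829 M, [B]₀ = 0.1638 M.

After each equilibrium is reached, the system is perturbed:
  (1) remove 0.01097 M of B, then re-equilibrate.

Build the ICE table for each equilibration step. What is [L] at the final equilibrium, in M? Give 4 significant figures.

[L]_eq = 0.1328 M

Q₀ = 8.956 vs Keq = 0.2885 ⇒ Q>K, reverse
Step 1:
                   L          B
  init       0.01829     0.1638
  Δ            0.123     -0.123
  eq          0.1413    0.04077
  solve Keq expr → x = -0.123; check Q = 0.2885
Then remove 0.01097 M of B.
Step 2:
                   L          B
  init        0.1413     0.0298
  Δ        -0.008514   0.008514
  eq          0.1328    0.03831
  solve Keq expr → x = 0.008514; check Q = 0.2885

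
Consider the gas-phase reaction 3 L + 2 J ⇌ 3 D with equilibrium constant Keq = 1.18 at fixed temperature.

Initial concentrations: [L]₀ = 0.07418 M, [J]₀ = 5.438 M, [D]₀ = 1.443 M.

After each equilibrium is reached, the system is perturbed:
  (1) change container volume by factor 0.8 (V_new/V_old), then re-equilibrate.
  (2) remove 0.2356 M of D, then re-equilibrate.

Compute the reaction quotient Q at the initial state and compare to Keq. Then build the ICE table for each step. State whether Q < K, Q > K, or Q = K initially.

Q₀ = 248.9; Q > K (proceeds reverse)

Q₀ = 248.9 vs Keq = 1.18 ⇒ Q>K, reverse
Step 1:
                  L         J         D
  Initial   0.07418     5.438     1.443
  Change     0.2753    0.1836   -0.2753
  Equil      0.3495     5.622     1.168
  solve Keq expr → x = -0.09178; check Q = 1.18
Then change container volume by factor 0.8 (V_new/V_old).
Step 2:
                  L         J         D
  Initial    0.4369     7.027      1.46
  Change   -0.04708  -0.03139   0.04708
  Equil      0.3898     6.996     1.507
  solve Keq expr → x = 0.01569; check Q = 1.18
Then remove 0.2356 M of D.
Step 3:
                  L         J         D
  Initial    0.3898     6.996     1.271
  Change    -0.0476  -0.03173    0.0476
  Equil      0.3422     6.964     1.319
  solve Keq expr → x = 0.01587; check Q = 1.18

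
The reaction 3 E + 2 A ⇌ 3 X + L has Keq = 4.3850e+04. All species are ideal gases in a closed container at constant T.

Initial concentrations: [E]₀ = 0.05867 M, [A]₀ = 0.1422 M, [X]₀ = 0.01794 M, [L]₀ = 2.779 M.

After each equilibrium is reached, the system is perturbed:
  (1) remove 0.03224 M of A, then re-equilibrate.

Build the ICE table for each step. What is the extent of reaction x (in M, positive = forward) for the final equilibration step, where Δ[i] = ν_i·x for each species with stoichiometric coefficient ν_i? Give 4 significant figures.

x = -7.5187e-04 M

Q₀ = 3.929 vs Keq = 4.3850e+04 ⇒ Q<K, forward
Step 1:
                   E          A          X          L
  I          0.05867     0.1422    0.01794      2.779
  C         -0.04735   -0.03157    0.04735    0.01578
  E          0.01132     0.1106    0.06529      2.795
  solve Keq expr → x = 0.01578; check Q = 4.3850e+04
Then remove 0.03224 M of A.
Step 2:
                   E          A          X          L
  I          0.01132    0.07839    0.06529      2.795
  C         0.002256   0.001504  -0.002256 -7.5187e-04
  E          0.01357     0.0799    0.06304      2.794
  solve Keq expr → x = -7.5187e-04; check Q = 4.3850e+04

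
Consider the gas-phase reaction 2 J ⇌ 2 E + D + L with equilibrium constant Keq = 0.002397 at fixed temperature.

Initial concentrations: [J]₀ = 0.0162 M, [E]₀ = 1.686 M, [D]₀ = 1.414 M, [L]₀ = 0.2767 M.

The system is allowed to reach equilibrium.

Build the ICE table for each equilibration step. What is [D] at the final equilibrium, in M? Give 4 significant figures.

Q₀ = 4238 vs Keq = 0.002397 ⇒ Q>K, reverse
Step 1:
                   J          E          D          L
  Initial     0.0162      1.686      1.414     0.2767
  Change      0.5523    -0.5523    -0.2762    -0.2762
  Equil       0.5685      1.134      1.138 5.2984e-04
  solve Keq expr → x = -0.2762; check Q = 0.002397

[D]_eq = 1.138 M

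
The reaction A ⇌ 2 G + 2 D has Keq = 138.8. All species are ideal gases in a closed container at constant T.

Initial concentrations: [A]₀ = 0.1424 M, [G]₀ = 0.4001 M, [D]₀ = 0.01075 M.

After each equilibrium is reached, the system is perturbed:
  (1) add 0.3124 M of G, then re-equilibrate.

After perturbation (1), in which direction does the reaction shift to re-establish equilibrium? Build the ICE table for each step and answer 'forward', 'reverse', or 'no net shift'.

Direction: reverse

Q₀ = 1.2991e-04 vs Keq = 138.8 ⇒ Q<K, forward
Step 1:
                   A          G          D
  I           0.1424     0.4001    0.01075
  C          -0.1421     0.2842     0.2842
  E       2.9353e-04     0.6843      0.295
  solve Keq expr → x = 0.1421; check Q = 138.8
Then add 0.3124 M of G.
Step 2:
                   A          G          D
  I       2.9353e-04     0.9967      0.295
  C       3.2562e-04 -6.5124e-04 -6.5124e-04
  E       6.1915e-04     0.9961     0.2943
  solve Keq expr → x = -3.2562e-04; check Q = 138.8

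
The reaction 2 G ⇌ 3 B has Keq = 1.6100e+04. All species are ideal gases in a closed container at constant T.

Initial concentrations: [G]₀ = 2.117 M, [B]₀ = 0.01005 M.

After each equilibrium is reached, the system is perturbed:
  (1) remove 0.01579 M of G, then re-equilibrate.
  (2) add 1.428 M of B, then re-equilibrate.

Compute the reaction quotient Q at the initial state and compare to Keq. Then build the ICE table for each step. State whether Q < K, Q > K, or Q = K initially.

Q₀ = 2.2649e-07 vs Keq = 1.6100e+04 ⇒ Q<K, forward
Step 1:
                   G          B
  init         2.117    0.01005
  Δ           -2.074       3.11
  eq         0.04344       3.12
  solve Keq expr → x = 1.037; check Q = 1.6100e+04
Then remove 0.01579 M of G.
Step 2:
                   G          B
  init       0.02765       3.12
  Δ          0.01531   -0.02297
  eq         0.04296      3.097
  solve Keq expr → x = -0.007656; check Q = 1.6100e+04
Then add 1.428 M of B.
Step 3:
                   G          B
  init       0.04296      4.525
  Δ          0.03172   -0.04757
  eq         0.07468      4.478
  solve Keq expr → x = -0.01586; check Q = 1.6100e+04

Q₀ = 2.2649e-07; Q < K (proceeds forward)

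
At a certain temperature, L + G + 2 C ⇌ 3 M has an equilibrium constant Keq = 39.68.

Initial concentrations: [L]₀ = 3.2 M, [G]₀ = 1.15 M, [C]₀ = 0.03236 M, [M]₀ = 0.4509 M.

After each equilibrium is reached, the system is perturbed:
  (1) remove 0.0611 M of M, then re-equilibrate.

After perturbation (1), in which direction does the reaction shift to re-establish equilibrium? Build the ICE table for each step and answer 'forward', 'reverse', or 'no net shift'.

Q₀ = 23.79 vs Keq = 39.68 ⇒ Q<K, forward
Step 1:
                   L          G          C          M
  I              3.2       1.15    0.03236     0.4509
  C        -0.003222  -0.003222  -0.006445   0.009667
  E            3.197      1.147    0.02592     0.4606
  solve Keq expr → x = 0.003222; check Q = 39.68
Then remove 0.0611 M of M.
Step 2:
                   L          G          C          M
  I            3.197      1.147    0.02592     0.3995
  C        -0.002215  -0.002215  -0.004429   0.006644
  E            3.195      1.145    0.02149     0.4061
  solve Keq expr → x = 0.002215; check Q = 39.68

Direction: forward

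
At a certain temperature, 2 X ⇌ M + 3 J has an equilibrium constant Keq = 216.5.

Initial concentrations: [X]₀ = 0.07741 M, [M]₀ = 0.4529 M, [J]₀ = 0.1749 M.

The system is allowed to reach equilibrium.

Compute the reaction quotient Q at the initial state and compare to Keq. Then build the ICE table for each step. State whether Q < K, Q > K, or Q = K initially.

Q₀ = 0.4044; Q < K (proceeds forward)

Q₀ = 0.4044 vs Keq = 216.5 ⇒ Q<K, forward
Step 1:
                   X          M          J
  Initial    0.07741     0.4529     0.1749
  Change    -0.07036    0.03518     0.1055
  Equil     0.007051     0.4881     0.2804
  solve Keq expr → x = 0.03518; check Q = 216.5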